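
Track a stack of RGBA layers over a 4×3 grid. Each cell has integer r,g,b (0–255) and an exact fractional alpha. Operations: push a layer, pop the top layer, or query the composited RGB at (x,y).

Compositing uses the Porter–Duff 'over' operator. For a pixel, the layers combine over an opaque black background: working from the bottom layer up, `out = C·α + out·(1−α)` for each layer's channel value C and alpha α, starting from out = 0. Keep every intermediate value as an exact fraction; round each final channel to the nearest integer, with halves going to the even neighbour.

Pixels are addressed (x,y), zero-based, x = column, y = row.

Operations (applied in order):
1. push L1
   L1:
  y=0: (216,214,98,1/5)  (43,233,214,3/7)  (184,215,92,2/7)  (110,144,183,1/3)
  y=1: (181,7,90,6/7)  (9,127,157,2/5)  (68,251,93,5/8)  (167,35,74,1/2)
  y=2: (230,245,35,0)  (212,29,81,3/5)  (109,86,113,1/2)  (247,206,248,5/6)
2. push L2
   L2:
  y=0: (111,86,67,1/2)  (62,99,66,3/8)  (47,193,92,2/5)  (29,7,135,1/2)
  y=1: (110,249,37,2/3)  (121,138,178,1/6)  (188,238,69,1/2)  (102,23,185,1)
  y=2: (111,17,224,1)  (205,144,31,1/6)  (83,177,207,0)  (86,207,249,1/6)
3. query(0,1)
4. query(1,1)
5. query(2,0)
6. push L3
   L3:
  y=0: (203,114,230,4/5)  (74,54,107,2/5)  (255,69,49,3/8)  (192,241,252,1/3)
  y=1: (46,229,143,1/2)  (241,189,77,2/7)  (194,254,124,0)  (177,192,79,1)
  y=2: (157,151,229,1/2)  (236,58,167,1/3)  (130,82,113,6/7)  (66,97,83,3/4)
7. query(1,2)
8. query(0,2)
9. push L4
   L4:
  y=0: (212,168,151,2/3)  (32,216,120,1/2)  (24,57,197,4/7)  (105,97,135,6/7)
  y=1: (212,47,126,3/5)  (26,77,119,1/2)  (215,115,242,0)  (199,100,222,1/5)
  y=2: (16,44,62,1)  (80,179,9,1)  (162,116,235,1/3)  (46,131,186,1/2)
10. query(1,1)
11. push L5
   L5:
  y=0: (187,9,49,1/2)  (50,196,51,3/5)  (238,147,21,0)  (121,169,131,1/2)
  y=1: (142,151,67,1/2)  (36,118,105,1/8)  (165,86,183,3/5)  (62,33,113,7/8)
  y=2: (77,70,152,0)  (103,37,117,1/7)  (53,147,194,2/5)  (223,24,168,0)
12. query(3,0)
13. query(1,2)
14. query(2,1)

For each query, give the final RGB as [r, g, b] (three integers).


at x=0,y=1 over L1,L2:
L1 α=6/7: [1086/7, 6, 540/7]
L2 α=2/3: [2626/21, 168, 1058/21]
rounded: [125, 168, 50]

query (1,1) [L1,L2] — begin 0,0,0
L1 α=2/5: [18/5, 254/5, 314/5]
L2 α=1/6: [139/6, 196/3, 82]
= [23, 65, 82]

at x=2,y=0 over L1,L2:
+L1 (α=2/7) → [368/7, 430/7, 184/7]
+L2 (α=2/5) → [1762/35, 3992/35, 368/7]
→ [50, 114, 53]

(1,2) stack=L1,L2,L3; from [0,0,0]:
after L1 α=3/5: [636/5, 87/5, 243/5]
after L2 α=1/6: [841/6, 77/2, 137/3]
after L3 α=1/3: [1549/9, 45, 775/9]
= [172, 45, 86]

(0,2) stack=L1,L2,L3; from [0,0,0]:
+L1 (α=0) → [0, 0, 0]
+L2 (α=1) → [111, 17, 224]
+L3 (α=1/2) → [134, 84, 453/2]
= [134, 84, 226]

query (1,1) [L1,L2,L3,L4] — begin 0,0,0
after L1 α=2/5: [18/5, 254/5, 314/5]
after L2 α=1/6: [139/6, 196/3, 82]
after L3 α=2/7: [3587/42, 302/3, 564/7]
after L4 α=1/2: [4679/84, 533/6, 1397/14]
rounded: [56, 89, 100]

(3,0) stack=L1,L2,L3,L4,L5; from [0,0,0]:
+L1 (α=1/3) → [110/3, 48, 61]
+L2 (α=1/2) → [197/6, 55/2, 98]
+L3 (α=1/3) → [773/9, 296/3, 448/3]
+L4 (α=6/7) → [6443/63, 2042/21, 2878/21]
+L5 (α=1/2) → [7033/63, 5591/42, 5629/42]
= [112, 133, 134]

at x=1,y=2 over L1,L2,L3,L4,L5:
L1 α=3/5: [636/5, 87/5, 243/5]
L2 α=1/6: [841/6, 77/2, 137/3]
L3 α=1/3: [1549/9, 45, 775/9]
L4 α=1: [80, 179, 9]
L5 α=1/7: [583/7, 1111/7, 171/7]
→ [83, 159, 24]

at x=2,y=1 over L1,L2,L3,L4,L5:
L1 α=5/8: [85/2, 1255/8, 465/8]
L2 α=1/2: [461/4, 3159/16, 1017/16]
L3 α=0: [461/4, 3159/16, 1017/16]
L4 α=0: [461/4, 3159/16, 1017/16]
L5 α=3/5: [1451/10, 5223/40, 5409/40]
= [145, 131, 135]


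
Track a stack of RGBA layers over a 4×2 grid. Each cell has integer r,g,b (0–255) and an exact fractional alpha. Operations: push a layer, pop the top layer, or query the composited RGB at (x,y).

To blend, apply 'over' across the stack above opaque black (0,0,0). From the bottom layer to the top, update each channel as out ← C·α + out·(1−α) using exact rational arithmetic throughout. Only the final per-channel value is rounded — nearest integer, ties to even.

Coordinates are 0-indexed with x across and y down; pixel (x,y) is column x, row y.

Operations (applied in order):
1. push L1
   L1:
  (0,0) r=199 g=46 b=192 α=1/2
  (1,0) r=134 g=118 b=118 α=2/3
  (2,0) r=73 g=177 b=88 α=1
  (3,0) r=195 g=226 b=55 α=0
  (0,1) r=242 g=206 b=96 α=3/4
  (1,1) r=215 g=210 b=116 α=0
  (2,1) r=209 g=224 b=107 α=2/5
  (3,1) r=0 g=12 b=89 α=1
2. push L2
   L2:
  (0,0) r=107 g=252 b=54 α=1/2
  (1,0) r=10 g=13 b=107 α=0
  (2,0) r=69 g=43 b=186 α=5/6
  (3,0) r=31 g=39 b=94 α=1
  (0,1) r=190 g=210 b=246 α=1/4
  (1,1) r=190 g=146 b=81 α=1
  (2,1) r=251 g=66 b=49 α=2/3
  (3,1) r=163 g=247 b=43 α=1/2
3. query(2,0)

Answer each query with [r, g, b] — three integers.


(2,0) stack=L1,L2; from [0,0,0]:
L1 α=1: [73, 177, 88]
L2 α=5/6: [209/3, 196/3, 509/3]
→ [70, 65, 170]


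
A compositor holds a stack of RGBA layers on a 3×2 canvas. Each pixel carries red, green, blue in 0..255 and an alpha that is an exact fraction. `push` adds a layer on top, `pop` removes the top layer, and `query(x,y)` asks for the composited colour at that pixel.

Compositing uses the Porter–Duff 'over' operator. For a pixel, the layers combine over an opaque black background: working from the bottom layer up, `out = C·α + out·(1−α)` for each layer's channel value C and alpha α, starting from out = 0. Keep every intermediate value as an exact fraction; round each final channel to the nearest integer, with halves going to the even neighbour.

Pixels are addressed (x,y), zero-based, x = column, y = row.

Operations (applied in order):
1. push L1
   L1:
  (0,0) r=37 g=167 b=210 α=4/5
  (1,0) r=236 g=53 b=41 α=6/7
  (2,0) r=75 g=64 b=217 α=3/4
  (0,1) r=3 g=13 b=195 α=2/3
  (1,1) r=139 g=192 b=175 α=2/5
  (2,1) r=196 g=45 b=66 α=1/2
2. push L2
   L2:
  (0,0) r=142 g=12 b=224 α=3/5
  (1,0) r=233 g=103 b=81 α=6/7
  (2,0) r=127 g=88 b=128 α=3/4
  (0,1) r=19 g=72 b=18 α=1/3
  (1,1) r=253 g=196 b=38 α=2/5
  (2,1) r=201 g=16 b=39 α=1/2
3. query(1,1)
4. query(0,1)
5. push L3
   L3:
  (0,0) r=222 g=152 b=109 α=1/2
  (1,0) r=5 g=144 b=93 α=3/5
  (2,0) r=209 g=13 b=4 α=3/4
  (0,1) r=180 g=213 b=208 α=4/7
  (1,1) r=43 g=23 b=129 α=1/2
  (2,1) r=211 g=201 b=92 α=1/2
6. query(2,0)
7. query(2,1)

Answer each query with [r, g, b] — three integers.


(1,1) stack=L1,L2; from [0,0,0]:
+L1 (α=2/5) → [278/5, 384/5, 70]
+L2 (α=2/5) → [3364/25, 3112/25, 286/5]
= [135, 124, 57]

query (0,1) [L1,L2] — begin 0,0,0
after L1 α=2/3: [2, 26/3, 130]
after L2 α=1/3: [23/3, 268/9, 278/3]
rounded: [8, 30, 93]

(2,0) stack=L1,L2,L3; from [0,0,0]:
L1 α=3/4: [225/4, 48, 651/4]
L2 α=3/4: [1749/16, 78, 2187/16]
L3 α=3/4: [11781/64, 117/4, 2379/64]
→ [184, 29, 37]

(2,1) stack=L1,L2,L3; from [0,0,0]:
after L1 α=1/2: [98, 45/2, 33]
after L2 α=1/2: [299/2, 77/4, 36]
after L3 α=1/2: [721/4, 881/8, 64]
→ [180, 110, 64]


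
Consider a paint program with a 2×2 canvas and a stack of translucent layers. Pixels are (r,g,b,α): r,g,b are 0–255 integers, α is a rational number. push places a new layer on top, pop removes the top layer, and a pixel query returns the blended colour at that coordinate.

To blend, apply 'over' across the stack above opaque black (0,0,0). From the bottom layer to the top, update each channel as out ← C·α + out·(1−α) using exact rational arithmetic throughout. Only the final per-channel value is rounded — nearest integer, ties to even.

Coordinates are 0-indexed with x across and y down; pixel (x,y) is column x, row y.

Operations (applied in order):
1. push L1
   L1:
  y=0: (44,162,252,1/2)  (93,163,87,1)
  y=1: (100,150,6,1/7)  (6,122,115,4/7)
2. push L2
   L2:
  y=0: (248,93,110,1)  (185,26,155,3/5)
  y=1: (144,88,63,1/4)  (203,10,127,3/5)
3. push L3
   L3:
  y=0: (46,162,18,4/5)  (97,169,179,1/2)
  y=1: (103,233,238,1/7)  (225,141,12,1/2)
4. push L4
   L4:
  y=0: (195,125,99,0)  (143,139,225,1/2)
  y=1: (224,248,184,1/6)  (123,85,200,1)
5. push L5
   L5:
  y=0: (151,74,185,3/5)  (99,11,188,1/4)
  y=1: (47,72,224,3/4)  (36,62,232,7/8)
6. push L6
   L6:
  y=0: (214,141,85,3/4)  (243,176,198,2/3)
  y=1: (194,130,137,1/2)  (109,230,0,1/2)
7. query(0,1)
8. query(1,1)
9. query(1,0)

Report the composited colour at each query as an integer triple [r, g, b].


at x=0,y=1 over L1,L2,L3,L4,L5,L6:
+L1 (α=1/7) → [100/7, 150/7, 6/7]
+L2 (α=1/4) → [327/7, 533/14, 459/28]
+L3 (α=1/7) → [2683/49, 3230/49, 4709/98]
+L4 (α=1/6) → [24391/294, 4717/49, 13859/196]
+L5 (α=3/4) → [65845/1176, 15301/196, 145571/784]
+L6 (α=1/2) → [293989/2352, 40781/392, 252979/1568]
rounded: [125, 104, 161]

(1,1) stack=L1,L2,L3,L4,L5,L6; from [0,0,0]:
L1 α=4/7: [24/7, 488/7, 460/7]
L2 α=3/5: [4311/35, 1186/35, 3587/35]
L3 α=1/2: [6093/35, 6121/70, 4007/70]
L4 α=1: [123, 85, 200]
L5 α=7/8: [375/8, 519/8, 228]
L6 α=1/2: [1247/16, 2359/16, 114]
rounded: [78, 147, 114]

at x=1,y=0 over L1,L2,L3,L4,L5,L6:
after L1 α=1: [93, 163, 87]
after L2 α=3/5: [741/5, 404/5, 639/5]
after L3 α=1/2: [613/5, 1249/10, 767/5]
after L4 α=1/2: [664/5, 2639/20, 946/5]
after L5 α=1/4: [2487/20, 8137/80, 1889/10]
after L6 α=2/3: [4069/20, 12099/80, 5849/30]
rounded: [203, 151, 195]


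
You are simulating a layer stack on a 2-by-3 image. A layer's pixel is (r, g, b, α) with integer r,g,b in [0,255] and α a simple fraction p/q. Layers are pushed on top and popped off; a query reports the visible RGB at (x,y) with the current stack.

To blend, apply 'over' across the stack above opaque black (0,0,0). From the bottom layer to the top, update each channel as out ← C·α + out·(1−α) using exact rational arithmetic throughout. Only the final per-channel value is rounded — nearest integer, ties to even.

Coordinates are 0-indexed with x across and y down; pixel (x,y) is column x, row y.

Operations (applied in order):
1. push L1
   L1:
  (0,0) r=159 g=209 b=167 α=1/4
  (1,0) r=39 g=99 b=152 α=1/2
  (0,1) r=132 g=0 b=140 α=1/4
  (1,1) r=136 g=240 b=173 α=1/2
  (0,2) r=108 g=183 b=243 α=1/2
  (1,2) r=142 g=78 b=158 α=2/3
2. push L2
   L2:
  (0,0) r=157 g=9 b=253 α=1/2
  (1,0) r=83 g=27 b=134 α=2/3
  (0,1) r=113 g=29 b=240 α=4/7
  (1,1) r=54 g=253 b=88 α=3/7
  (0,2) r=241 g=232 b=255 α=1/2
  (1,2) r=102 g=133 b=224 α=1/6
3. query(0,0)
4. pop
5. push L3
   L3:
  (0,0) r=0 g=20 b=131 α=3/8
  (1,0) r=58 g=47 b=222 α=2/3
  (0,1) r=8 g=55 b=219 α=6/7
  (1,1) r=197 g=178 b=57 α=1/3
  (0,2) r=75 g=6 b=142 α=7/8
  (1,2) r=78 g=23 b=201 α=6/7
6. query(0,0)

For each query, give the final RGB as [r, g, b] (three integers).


(0,0) stack=L1,L2; from [0,0,0]:
+L1 (α=1/4) → [159/4, 209/4, 167/4]
+L2 (α=1/2) → [787/8, 245/8, 1179/8]
→ [98, 31, 147]

at x=0,y=0 over L1,L3:
after L1 α=1/4: [159/4, 209/4, 167/4]
after L3 α=3/8: [795/32, 1285/32, 2407/32]
→ [25, 40, 75]


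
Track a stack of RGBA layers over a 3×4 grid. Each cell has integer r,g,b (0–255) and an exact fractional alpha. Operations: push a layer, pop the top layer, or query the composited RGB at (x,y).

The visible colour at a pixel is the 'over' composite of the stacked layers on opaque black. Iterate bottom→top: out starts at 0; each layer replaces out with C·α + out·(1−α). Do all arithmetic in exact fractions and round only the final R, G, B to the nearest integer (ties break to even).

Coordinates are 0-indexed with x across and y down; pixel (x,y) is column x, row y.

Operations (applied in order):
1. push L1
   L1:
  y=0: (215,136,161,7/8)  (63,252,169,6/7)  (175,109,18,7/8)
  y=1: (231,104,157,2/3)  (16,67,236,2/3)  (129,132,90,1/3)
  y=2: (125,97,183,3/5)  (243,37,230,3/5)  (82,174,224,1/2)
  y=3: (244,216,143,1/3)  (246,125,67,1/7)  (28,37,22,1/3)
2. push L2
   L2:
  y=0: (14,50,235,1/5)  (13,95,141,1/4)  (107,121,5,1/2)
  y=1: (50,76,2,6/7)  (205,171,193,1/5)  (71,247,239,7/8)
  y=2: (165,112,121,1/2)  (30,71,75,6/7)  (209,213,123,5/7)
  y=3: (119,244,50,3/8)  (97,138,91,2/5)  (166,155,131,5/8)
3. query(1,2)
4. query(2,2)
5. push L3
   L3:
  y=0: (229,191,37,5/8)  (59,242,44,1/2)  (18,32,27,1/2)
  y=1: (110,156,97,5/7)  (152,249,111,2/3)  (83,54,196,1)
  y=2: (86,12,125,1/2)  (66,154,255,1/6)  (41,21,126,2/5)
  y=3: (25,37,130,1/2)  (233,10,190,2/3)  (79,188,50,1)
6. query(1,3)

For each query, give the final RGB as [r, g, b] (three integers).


at x=1,y=2 over L1,L2:
+L1 (α=3/5) → [729/5, 111/5, 138]
+L2 (α=6/7) → [1629/35, 2241/35, 84]
rounded: [47, 64, 84]

query (2,2) [L1,L2] — begin 0,0,0
after L1 α=1/2: [41, 87, 112]
after L2 α=5/7: [161, 177, 839/7]
= [161, 177, 120]

at x=1,y=3 over L1,L2,L3:
+L1 (α=1/7) → [246/7, 125/7, 67/7]
+L2 (α=2/5) → [2096/35, 2307/35, 295/7]
+L3 (α=2/3) → [18406/105, 3007/105, 985/7]
rounded: [175, 29, 141]


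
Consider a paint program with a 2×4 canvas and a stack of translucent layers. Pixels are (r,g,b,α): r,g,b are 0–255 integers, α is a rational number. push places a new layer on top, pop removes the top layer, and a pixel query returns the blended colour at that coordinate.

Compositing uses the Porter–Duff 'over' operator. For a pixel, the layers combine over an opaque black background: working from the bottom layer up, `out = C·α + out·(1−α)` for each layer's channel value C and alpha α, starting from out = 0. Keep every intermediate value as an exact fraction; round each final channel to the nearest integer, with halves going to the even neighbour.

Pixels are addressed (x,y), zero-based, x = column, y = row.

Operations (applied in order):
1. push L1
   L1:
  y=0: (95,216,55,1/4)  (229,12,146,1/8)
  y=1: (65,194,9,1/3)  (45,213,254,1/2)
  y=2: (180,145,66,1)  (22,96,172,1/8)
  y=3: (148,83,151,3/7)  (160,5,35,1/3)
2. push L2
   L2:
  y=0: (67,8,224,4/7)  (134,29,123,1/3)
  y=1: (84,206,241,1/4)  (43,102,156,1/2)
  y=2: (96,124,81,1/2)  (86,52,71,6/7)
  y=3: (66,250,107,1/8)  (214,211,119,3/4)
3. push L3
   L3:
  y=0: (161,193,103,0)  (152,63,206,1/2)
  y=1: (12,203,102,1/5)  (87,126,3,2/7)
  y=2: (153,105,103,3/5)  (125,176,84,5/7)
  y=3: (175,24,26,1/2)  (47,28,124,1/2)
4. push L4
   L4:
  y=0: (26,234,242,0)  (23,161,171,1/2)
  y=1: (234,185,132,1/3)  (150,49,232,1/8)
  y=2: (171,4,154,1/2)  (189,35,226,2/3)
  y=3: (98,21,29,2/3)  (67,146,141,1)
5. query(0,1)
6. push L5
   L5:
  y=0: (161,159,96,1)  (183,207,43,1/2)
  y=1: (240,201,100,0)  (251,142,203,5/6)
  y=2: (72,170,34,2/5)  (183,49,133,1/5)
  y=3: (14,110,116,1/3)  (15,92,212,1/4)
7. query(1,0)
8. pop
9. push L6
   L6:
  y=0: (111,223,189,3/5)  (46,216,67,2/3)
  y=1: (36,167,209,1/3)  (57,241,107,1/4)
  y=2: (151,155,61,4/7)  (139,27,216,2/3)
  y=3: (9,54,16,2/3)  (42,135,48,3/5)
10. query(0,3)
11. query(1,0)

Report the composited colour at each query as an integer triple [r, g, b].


(0,1) stack=L1,L2,L3,L4; from [0,0,0]:
L1 α=1/3: [65/3, 194/3, 3]
L2 α=1/4: [149/4, 100, 125/2]
L3 α=1/5: [161/5, 603/5, 352/5]
L4 α=1/3: [1492/15, 2131/15, 1364/15]
rounded: [99, 142, 91]

query (1,0) [L1,L2,L3,L4,L5] — begin 0,0,0
L1 α=1/8: [229/8, 3/2, 73/4]
L2 α=1/3: [255/4, 32/3, 319/6]
L3 α=1/2: [863/8, 221/6, 1555/12]
L4 α=1/2: [1047/16, 1187/12, 3607/24]
L5 α=1/2: [3975/32, 3671/24, 4639/48]
→ [124, 153, 97]

query (0,3) [L1,L2,L3,L4,L6] — begin 0,0,0
after L1 α=3/7: [444/7, 249/7, 453/7]
after L2 α=1/8: [255/4, 499/8, 70]
after L3 α=1/2: [955/8, 691/16, 48]
after L4 α=2/3: [841/8, 1363/48, 106/3]
after L6 α=2/3: [985/24, 6547/144, 202/9]
→ [41, 45, 22]

at x=1,y=0 over L1,L2,L3,L4,L6:
+L1 (α=1/8) → [229/8, 3/2, 73/4]
+L2 (α=1/3) → [255/4, 32/3, 319/6]
+L3 (α=1/2) → [863/8, 221/6, 1555/12]
+L4 (α=1/2) → [1047/16, 1187/12, 3607/24]
+L6 (α=2/3) → [2519/48, 6371/36, 6823/72]
rounded: [52, 177, 95]


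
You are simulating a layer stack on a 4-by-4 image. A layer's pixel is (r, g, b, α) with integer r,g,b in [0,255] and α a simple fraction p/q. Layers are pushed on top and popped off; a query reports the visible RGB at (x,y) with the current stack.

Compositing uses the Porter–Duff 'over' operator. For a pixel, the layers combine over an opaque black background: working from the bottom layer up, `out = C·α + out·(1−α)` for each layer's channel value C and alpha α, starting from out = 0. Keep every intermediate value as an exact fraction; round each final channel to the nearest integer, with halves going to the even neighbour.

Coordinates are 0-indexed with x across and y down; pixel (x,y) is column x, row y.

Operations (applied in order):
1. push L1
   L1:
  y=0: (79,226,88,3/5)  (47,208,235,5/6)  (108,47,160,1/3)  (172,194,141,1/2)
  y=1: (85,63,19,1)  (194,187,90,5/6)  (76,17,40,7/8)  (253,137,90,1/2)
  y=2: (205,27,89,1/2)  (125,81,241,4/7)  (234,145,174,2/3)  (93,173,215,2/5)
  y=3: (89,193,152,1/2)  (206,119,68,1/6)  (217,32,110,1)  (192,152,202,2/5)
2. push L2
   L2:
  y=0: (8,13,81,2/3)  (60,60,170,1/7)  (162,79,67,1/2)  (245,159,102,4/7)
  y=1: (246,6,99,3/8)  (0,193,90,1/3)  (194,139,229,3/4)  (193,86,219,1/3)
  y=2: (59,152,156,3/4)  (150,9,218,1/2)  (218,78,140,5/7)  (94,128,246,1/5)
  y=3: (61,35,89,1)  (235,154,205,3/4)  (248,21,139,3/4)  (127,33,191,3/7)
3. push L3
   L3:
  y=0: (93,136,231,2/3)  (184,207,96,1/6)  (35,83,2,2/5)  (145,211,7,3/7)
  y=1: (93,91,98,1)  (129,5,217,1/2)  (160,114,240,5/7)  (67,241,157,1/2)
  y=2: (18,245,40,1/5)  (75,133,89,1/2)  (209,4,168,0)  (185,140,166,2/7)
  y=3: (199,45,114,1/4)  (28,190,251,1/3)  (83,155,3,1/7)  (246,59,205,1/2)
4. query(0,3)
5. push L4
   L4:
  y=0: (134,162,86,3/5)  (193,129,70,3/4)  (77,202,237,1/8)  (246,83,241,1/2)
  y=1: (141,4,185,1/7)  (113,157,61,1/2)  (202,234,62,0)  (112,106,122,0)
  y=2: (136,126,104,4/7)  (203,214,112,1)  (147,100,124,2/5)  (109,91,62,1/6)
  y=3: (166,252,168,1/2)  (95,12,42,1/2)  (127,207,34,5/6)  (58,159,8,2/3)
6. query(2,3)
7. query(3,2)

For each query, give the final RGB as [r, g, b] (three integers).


at x=0,y=3 over L1,L2,L3:
L1 α=1/2: [89/2, 193/2, 76]
L2 α=1: [61, 35, 89]
L3 α=1/4: [191/2, 75/2, 381/4]
→ [96, 38, 95]

query (2,3) [L1,L2,L3,L4] — begin 0,0,0
+L1 (α=1) → [217, 32, 110]
+L2 (α=3/4) → [961/4, 95/4, 527/4]
+L3 (α=1/7) → [3049/14, 85/2, 1587/14]
+L4 (α=5/6) → [11939/84, 2155/12, 3967/84]
→ [142, 180, 47]

query (3,2) [L1,L2,L3,L4] — begin 0,0,0
+L1 (α=2/5) → [186/5, 346/5, 86]
+L2 (α=1/5) → [1214/25, 2024/25, 118]
+L3 (α=2/7) → [3064/35, 3424/35, 922/7]
+L4 (α=1/6) → [3827/42, 4061/42, 2522/21]
→ [91, 97, 120]


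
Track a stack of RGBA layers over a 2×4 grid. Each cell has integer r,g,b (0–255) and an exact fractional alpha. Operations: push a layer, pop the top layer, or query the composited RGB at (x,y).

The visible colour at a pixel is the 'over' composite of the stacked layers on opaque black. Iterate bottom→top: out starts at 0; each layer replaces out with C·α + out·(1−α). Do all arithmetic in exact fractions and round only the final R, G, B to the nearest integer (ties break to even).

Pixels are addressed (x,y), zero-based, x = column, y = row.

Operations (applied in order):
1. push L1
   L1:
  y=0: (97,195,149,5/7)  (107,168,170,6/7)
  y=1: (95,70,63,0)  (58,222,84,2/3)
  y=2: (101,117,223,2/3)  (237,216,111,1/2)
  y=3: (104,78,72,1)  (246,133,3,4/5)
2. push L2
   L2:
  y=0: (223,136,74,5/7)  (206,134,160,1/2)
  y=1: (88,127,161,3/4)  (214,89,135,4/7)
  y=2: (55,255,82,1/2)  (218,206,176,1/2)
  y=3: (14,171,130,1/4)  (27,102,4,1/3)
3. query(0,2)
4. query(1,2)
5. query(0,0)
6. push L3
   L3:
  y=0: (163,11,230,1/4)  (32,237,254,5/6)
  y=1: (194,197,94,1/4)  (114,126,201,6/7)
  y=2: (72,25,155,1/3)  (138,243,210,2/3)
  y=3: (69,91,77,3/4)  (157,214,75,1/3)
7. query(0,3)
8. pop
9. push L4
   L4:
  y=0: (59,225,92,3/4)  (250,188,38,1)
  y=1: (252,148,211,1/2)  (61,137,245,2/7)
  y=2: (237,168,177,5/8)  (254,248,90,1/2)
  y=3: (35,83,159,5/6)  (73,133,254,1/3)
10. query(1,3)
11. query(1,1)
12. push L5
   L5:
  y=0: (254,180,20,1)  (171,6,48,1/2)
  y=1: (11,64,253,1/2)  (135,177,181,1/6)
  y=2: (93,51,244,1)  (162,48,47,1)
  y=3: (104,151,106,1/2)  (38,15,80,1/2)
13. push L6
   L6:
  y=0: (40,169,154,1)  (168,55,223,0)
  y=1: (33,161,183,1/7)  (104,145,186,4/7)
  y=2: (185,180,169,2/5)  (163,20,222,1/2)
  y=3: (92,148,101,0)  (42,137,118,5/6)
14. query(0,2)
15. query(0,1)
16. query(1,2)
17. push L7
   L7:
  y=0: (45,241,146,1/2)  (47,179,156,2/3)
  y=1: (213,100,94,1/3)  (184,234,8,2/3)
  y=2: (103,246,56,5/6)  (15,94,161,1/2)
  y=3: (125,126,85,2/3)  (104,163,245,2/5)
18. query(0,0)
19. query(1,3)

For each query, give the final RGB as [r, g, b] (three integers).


at x=0,y=2 over L1,L2:
after L1 α=2/3: [202/3, 78, 446/3]
after L2 α=1/2: [367/6, 333/2, 346/3]
= [61, 166, 115]

(1,2) stack=L1,L2; from [0,0,0]:
+L1 (α=1/2) → [237/2, 108, 111/2]
+L2 (α=1/2) → [673/4, 157, 463/4]
rounded: [168, 157, 116]

(0,0) stack=L1,L2; from [0,0,0]:
after L1 α=5/7: [485/7, 975/7, 745/7]
after L2 α=5/7: [8775/49, 6710/49, 4080/49]
rounded: [179, 137, 83]

query (0,3) [L1,L2,L3] — begin 0,0,0
after L1 α=1: [104, 78, 72]
after L2 α=1/4: [163/2, 405/4, 173/2]
after L3 α=3/4: [577/8, 1497/16, 635/8]
= [72, 94, 79]

query (1,3) [L1,L2,L4] — begin 0,0,0
+L1 (α=4/5) → [984/5, 532/5, 12/5]
+L2 (α=1/3) → [701/5, 1574/15, 44/15]
+L4 (α=1/3) → [589/5, 5143/45, 3898/45]
rounded: [118, 114, 87]

query (1,1) [L1,L2,L4] — begin 0,0,0
+L1 (α=2/3) → [116/3, 148, 56]
+L2 (α=4/7) → [972/7, 800/7, 708/7]
+L4 (α=2/7) → [5714/49, 5918/49, 6970/49]
→ [117, 121, 142]

query (0,2) [L1,L2,L4,L5,L6] — begin 0,0,0
L1 α=2/3: [202/3, 78, 446/3]
L2 α=1/2: [367/6, 333/2, 346/3]
L4 α=5/8: [2737/16, 2679/16, 1231/8]
L5 α=1: [93, 51, 244]
L6 α=2/5: [649/5, 513/5, 214]
→ [130, 103, 214]

query (0,1) [L1,L2,L4,L5,L6] — begin 0,0,0
L1 α=0: [0, 0, 0]
L2 α=3/4: [66, 381/4, 483/4]
L4 α=1/2: [159, 973/8, 1327/8]
L5 α=1/2: [85, 1485/16, 3351/16]
L6 α=1/7: [543/7, 5743/56, 11517/56]
rounded: [78, 103, 206]

at x=1,y=2 over L1,L2,L4,L5,L6:
+L1 (α=1/2) → [237/2, 108, 111/2]
+L2 (α=1/2) → [673/4, 157, 463/4]
+L4 (α=1/2) → [1689/8, 405/2, 823/8]
+L5 (α=1) → [162, 48, 47]
+L6 (α=1/2) → [325/2, 34, 269/2]
= [162, 34, 134]

at x=0,y=0 over L1,L2,L4,L5,L6,L7:
L1 α=5/7: [485/7, 975/7, 745/7]
L2 α=5/7: [8775/49, 6710/49, 4080/49]
L4 α=3/4: [4362/49, 39785/196, 4401/49]
L5 α=1: [254, 180, 20]
L6 α=1: [40, 169, 154]
L7 α=1/2: [85/2, 205, 150]
= [42, 205, 150]

at x=1,y=3 over L1,L2,L4,L5,L6,L7:
+L1 (α=4/5) → [984/5, 532/5, 12/5]
+L2 (α=1/3) → [701/5, 1574/15, 44/15]
+L4 (α=1/3) → [589/5, 5143/45, 3898/45]
+L5 (α=1/2) → [779/10, 2909/45, 3749/45]
+L6 (α=5/6) → [2879/60, 16867/135, 30299/270]
+L7 (α=2/5) → [7039/100, 31537/225, 74399/450]
→ [70, 140, 165]


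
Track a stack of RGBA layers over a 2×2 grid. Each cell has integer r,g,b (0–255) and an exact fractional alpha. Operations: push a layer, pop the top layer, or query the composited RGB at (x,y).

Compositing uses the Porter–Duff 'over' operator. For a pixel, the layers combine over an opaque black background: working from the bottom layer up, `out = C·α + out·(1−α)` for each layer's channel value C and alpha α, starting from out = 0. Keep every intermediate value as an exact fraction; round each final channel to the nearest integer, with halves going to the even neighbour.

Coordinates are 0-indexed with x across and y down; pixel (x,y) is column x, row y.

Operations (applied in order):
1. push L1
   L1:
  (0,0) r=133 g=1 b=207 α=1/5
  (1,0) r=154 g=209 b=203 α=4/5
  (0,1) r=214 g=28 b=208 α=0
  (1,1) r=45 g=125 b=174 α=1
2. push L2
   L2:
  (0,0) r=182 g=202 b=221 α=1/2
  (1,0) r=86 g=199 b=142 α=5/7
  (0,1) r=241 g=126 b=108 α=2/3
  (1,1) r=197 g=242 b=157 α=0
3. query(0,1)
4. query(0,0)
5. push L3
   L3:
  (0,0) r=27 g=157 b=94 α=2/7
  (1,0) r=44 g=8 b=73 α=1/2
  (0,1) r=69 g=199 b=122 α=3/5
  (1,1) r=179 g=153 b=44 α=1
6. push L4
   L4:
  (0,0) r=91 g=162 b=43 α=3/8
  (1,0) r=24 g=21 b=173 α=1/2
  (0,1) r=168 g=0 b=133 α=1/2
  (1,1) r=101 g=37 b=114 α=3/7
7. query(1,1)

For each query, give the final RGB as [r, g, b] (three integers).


at x=0,y=1 over L1,L2:
after L1 α=0: [0, 0, 0]
after L2 α=2/3: [482/3, 84, 72]
→ [161, 84, 72]

at x=0,y=0 over L1,L2:
+L1 (α=1/5) → [133/5, 1/5, 207/5]
+L2 (α=1/2) → [1043/10, 1011/10, 656/5]
rounded: [104, 101, 131]

at x=1,y=1 over L1,L2,L3,L4:
after L1 α=1: [45, 125, 174]
after L2 α=0: [45, 125, 174]
after L3 α=1: [179, 153, 44]
after L4 α=3/7: [1019/7, 723/7, 74]
→ [146, 103, 74]


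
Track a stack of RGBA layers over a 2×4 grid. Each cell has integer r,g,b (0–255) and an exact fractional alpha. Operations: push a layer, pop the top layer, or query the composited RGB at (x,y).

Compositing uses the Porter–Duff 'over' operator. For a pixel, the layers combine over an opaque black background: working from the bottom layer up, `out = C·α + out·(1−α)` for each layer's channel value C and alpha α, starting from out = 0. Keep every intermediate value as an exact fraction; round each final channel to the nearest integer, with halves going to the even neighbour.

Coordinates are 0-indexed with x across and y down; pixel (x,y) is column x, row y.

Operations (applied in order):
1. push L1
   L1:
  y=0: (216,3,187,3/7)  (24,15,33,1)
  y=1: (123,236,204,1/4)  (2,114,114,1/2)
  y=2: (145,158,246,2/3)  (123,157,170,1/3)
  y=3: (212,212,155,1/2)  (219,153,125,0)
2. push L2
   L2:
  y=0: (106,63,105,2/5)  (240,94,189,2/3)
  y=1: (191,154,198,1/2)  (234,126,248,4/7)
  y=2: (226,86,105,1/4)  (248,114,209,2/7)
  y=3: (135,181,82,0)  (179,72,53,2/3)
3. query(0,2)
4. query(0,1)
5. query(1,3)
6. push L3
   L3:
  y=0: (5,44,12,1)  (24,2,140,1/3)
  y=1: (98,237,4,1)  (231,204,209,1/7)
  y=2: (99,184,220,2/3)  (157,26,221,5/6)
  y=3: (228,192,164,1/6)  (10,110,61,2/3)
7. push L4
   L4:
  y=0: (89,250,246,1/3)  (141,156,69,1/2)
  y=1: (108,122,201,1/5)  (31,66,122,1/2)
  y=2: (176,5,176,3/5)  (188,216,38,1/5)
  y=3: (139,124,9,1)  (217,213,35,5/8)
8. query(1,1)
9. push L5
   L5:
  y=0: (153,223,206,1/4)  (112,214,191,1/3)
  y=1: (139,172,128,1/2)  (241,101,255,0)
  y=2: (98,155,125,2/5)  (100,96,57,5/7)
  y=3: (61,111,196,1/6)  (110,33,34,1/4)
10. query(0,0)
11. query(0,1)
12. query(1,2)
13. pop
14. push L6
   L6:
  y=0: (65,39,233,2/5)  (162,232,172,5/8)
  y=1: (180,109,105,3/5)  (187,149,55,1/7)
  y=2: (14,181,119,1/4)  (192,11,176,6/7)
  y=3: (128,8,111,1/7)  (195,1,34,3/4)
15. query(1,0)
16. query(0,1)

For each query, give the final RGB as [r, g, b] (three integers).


query (0,2) [L1,L2] — begin 0,0,0
+L1 (α=2/3) → [290/3, 316/3, 164]
+L2 (α=1/4) → [129, 201/2, 597/4]
rounded: [129, 100, 149]

at x=0,y=1 over L1,L2:
L1 α=1/4: [123/4, 59, 51]
L2 α=1/2: [887/8, 213/2, 249/2]
rounded: [111, 106, 124]

(1,3) stack=L1,L2; from [0,0,0]:
L1 α=0: [0, 0, 0]
L2 α=2/3: [358/3, 48, 106/3]
= [119, 48, 35]

(1,1) stack=L1,L2,L3,L4; from [0,0,0]:
L1 α=1/2: [1, 57, 57]
L2 α=4/7: [939/7, 675/7, 1163/7]
L3 α=1/7: [7251/49, 5478/49, 8441/49]
L4 α=1/2: [4385/49, 4356/49, 14419/98]
→ [89, 89, 147]

query (0,0) [L1,L2,L3,L4,L5] — begin 0,0,0
L1 α=3/7: [648/7, 9/7, 561/7]
L2 α=2/5: [3428/35, 909/35, 3153/35]
L3 α=1: [5, 44, 12]
L4 α=1/3: [33, 338/3, 90]
L5 α=1/4: [63, 561/4, 119]
= [63, 140, 119]

query (0,1) [L1,L2,L3,L4,L5] — begin 0,0,0
after L1 α=1/4: [123/4, 59, 51]
after L2 α=1/2: [887/8, 213/2, 249/2]
after L3 α=1: [98, 237, 4]
after L4 α=1/5: [100, 214, 217/5]
after L5 α=1/2: [239/2, 193, 857/10]
→ [120, 193, 86]

(1,2) stack=L1,L2,L3,L4,L5; from [0,0,0]:
+L1 (α=1/3) → [41, 157/3, 170/3]
+L2 (α=2/7) → [701/7, 1469/21, 2104/21]
+L3 (α=5/6) → [3098/21, 4199/126, 25309/126]
+L4 (α=1/5) → [3268/21, 22006/315, 53012/315]
+L5 (α=5/7) → [17036/147, 195212/2205, 195799/2205]
= [116, 89, 89]

query (1,0) [L1,L2,L3,L4,L6] — begin 0,0,0
after L1 α=1: [24, 15, 33]
after L2 α=2/3: [168, 203/3, 137]
after L3 α=1/3: [120, 412/9, 138]
after L4 α=1/2: [261/2, 908/9, 207/2]
after L6 α=5/8: [2403/16, 1097/6, 2341/16]
→ [150, 183, 146]

at x=0,y=1 over L1,L2,L3,L4,L6:
after L1 α=1/4: [123/4, 59, 51]
after L2 α=1/2: [887/8, 213/2, 249/2]
after L3 α=1: [98, 237, 4]
after L4 α=1/5: [100, 214, 217/5]
after L6 α=3/5: [148, 151, 2009/25]
→ [148, 151, 80]


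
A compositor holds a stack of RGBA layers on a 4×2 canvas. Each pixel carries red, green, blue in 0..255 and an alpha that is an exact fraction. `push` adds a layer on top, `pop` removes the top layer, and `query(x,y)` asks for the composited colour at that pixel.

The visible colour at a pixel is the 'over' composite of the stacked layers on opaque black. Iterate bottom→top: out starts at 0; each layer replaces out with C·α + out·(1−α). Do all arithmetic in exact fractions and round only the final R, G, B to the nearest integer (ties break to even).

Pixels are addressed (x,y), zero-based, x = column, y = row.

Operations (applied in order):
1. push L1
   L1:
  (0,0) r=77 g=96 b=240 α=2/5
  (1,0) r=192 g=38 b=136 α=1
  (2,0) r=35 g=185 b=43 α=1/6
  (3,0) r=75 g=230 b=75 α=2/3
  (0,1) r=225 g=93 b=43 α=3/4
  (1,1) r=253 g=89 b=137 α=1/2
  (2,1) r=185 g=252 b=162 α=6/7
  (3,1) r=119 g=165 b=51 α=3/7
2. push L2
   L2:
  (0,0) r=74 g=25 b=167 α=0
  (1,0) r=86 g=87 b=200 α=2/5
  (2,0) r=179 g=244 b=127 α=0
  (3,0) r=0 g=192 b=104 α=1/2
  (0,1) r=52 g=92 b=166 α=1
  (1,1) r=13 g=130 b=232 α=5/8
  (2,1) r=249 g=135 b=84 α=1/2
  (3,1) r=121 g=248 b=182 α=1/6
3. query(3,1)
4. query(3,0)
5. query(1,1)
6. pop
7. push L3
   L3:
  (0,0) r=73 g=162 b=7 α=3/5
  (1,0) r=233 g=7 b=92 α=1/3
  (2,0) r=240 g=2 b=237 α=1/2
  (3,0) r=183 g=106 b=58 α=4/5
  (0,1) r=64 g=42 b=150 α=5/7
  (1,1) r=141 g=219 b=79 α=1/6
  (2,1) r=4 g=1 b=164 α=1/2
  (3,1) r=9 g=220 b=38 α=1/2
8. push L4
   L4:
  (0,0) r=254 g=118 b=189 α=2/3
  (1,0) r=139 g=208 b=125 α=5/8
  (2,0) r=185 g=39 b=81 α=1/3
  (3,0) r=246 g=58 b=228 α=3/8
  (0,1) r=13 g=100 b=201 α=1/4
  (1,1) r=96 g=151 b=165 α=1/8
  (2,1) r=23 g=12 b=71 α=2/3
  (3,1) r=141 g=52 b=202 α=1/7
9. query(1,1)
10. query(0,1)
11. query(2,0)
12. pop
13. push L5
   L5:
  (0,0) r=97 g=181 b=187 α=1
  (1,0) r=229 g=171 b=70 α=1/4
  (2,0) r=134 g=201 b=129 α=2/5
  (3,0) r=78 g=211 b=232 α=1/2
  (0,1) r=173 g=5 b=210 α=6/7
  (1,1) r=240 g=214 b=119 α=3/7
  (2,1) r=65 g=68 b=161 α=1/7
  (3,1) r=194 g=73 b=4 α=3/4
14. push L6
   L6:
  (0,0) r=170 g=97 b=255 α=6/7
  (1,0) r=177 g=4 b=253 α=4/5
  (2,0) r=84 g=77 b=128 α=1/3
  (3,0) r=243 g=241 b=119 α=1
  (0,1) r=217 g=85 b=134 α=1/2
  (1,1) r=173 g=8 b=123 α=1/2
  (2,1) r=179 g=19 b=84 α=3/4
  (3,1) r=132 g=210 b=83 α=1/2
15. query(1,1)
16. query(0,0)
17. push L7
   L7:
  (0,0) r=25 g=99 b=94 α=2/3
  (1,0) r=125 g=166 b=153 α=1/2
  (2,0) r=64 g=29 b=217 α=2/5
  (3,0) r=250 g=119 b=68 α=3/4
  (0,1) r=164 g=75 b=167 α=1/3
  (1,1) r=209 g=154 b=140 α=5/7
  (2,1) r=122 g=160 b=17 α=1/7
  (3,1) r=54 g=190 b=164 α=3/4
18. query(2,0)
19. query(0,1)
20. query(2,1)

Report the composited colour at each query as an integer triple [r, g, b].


at x=3,y=1 over L1,L2:
after L1 α=3/7: [51, 495/7, 153/7]
after L2 α=1/6: [188/3, 4211/42, 2039/42]
→ [63, 100, 49]

at x=3,y=0 over L1,L2:
after L1 α=2/3: [50, 460/3, 50]
after L2 α=1/2: [25, 518/3, 77]
rounded: [25, 173, 77]

(1,1) stack=L1,L2; from [0,0,0]:
+L1 (α=1/2) → [253/2, 89/2, 137/2]
+L2 (α=5/8) → [889/16, 1567/16, 2731/16]
rounded: [56, 98, 171]

(1,1) stack=L1,L3,L4; from [0,0,0]:
after L1 α=1/2: [253/2, 89/2, 137/2]
after L3 α=1/6: [1547/12, 883/12, 281/4]
after L4 α=1/8: [11981/96, 7993/96, 2627/32]
→ [125, 83, 82]

(0,1) stack=L1,L3,L4; from [0,0,0]:
L1 α=3/4: [675/4, 279/4, 129/4]
L3 α=5/7: [1315/14, 699/14, 1629/14]
L4 α=1/4: [4127/56, 3497/56, 7701/56]
= [74, 62, 138]

(2,0) stack=L1,L3,L4; from [0,0,0]:
after L1 α=1/6: [35/6, 185/6, 43/6]
after L3 α=1/2: [1475/12, 197/12, 1465/12]
after L4 α=1/3: [2585/18, 431/18, 1951/18]
= [144, 24, 108]

at x=1,y=1 over L1,L3,L5,L6:
after L1 α=1/2: [253/2, 89/2, 137/2]
after L3 α=1/6: [1547/12, 883/12, 281/4]
after L5 α=3/7: [3707/21, 2809/21, 638/7]
after L6 α=1/2: [3670/21, 2977/42, 1499/14]
= [175, 71, 107]

(0,0) stack=L1,L3,L5,L6; from [0,0,0]:
+L1 (α=2/5) → [154/5, 192/5, 96]
+L3 (α=3/5) → [1403/25, 2814/25, 213/5]
+L5 (α=1) → [97, 181, 187]
+L6 (α=6/7) → [1117/7, 109, 1717/7]
→ [160, 109, 245]

(2,0) stack=L1,L3,L5,L6,L7; from [0,0,0]:
+L1 (α=1/6) → [35/6, 185/6, 43/6]
+L3 (α=1/2) → [1475/12, 197/12, 1465/12]
+L5 (α=2/5) → [2547/20, 361/4, 2497/20]
+L6 (α=1/3) → [1129/10, 515/6, 1259/10]
+L7 (α=2/5) → [4667/50, 631/10, 8117/50]
→ [93, 63, 162]

(0,1) stack=L1,L3,L5,L6,L7; from [0,0,0]:
after L1 α=3/4: [675/4, 279/4, 129/4]
after L3 α=5/7: [1315/14, 699/14, 1629/14]
after L5 α=6/7: [15847/98, 1119/98, 19269/98]
after L6 α=1/2: [37113/196, 9449/196, 32401/196]
after L7 α=1/3: [53185/294, 16799/294, 48767/294]
= [181, 57, 166]

(2,1) stack=L1,L3,L5,L6,L7; from [0,0,0]:
+L1 (α=6/7) → [1110/7, 216, 972/7]
+L3 (α=1/2) → [569/7, 217/2, 1060/7]
+L5 (α=1/7) → [3869/49, 719/7, 7487/49]
+L6 (α=3/4) → [15091/98, 559/14, 19835/196]
+L7 (α=1/7) → [51251/343, 2797/49, 61171/686]
= [149, 57, 89]


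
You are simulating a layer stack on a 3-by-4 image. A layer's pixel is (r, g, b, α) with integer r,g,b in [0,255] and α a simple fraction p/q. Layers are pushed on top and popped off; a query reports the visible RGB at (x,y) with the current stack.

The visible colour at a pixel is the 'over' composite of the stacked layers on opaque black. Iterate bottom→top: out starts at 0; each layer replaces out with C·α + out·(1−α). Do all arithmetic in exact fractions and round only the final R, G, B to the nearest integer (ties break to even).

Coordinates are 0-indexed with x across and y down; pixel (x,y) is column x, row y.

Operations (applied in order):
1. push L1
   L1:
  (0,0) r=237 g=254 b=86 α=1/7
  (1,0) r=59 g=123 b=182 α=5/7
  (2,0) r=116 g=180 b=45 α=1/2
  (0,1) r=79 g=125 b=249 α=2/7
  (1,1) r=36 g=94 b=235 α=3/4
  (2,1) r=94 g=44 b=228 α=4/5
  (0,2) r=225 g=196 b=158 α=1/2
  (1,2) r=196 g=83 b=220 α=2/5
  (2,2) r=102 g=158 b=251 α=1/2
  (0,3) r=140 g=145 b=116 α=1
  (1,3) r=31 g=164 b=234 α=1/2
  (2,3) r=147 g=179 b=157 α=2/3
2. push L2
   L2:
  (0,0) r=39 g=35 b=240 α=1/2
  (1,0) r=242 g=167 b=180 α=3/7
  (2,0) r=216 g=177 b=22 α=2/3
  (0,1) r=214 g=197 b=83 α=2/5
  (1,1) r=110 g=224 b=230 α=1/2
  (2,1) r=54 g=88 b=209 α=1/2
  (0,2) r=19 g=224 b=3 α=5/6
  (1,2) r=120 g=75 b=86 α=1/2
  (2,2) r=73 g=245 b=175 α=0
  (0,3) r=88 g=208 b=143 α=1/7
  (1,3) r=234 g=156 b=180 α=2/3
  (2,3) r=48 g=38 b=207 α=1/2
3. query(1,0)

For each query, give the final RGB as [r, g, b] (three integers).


at x=1,y=0 over L1,L2:
L1 α=5/7: [295/7, 615/7, 130]
L2 α=3/7: [6262/49, 5967/49, 1060/7]
→ [128, 122, 151]


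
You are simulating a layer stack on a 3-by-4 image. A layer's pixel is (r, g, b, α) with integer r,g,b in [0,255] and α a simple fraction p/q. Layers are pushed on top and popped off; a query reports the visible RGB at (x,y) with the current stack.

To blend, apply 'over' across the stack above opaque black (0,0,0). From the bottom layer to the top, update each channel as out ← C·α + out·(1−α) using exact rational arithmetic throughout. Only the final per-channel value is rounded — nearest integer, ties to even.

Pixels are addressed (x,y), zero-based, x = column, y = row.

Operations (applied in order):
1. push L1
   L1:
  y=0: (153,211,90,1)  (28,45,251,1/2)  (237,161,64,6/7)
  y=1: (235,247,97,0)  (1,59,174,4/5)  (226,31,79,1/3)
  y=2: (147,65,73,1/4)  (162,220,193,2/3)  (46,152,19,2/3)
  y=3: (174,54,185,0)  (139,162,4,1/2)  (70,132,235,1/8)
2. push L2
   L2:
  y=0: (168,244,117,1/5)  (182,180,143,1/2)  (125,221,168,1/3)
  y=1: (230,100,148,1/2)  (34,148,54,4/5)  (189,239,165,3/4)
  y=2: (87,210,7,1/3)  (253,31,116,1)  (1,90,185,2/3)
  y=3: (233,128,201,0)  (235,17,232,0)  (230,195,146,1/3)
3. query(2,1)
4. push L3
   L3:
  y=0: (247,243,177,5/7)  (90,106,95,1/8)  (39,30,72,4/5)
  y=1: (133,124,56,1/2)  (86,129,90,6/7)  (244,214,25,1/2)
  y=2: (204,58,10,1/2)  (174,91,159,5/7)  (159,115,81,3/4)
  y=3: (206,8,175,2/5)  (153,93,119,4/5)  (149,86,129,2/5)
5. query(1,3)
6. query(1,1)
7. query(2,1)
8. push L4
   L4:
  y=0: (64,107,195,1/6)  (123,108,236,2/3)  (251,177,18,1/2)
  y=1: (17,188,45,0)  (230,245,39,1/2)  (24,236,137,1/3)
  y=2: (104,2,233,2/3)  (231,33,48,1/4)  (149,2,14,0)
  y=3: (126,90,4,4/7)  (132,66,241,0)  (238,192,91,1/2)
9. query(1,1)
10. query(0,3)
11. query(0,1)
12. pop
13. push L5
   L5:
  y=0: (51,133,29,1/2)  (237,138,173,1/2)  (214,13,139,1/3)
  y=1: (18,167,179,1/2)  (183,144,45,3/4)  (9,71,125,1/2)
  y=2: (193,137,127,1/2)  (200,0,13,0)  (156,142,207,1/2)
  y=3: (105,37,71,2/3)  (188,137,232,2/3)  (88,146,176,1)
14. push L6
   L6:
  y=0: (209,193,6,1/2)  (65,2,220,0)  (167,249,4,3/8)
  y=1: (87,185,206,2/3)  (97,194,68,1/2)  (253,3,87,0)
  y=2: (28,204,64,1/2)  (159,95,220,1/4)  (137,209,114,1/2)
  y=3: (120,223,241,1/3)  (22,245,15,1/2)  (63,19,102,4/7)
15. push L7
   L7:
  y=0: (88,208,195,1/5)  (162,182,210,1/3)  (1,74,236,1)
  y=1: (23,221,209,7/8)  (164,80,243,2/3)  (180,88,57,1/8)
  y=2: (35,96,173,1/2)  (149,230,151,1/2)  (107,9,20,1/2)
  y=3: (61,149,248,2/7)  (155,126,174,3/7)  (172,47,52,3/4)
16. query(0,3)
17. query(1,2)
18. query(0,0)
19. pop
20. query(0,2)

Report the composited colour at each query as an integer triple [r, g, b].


query (2,1) [L1,L2] — begin 0,0,0
L1 α=1/3: [226/3, 31/3, 79/3]
L2 α=3/4: [1927/12, 1091/6, 391/3]
= [161, 182, 130]

at x=1,y=3 over L1,L2,L3:
L1 α=1/2: [139/2, 81, 2]
L2 α=0: [139/2, 81, 2]
L3 α=4/5: [1363/10, 453/5, 478/5]
rounded: [136, 91, 96]

query (1,1) [L1,L2,L3] — begin 0,0,0
+L1 (α=4/5) → [4/5, 236/5, 696/5]
+L2 (α=4/5) → [684/25, 3196/25, 1776/25]
+L3 (α=6/7) → [13584/175, 22546/175, 15276/175]
rounded: [78, 129, 87]

at x=2,y=1 over L1,L2,L3:
+L1 (α=1/3) → [226/3, 31/3, 79/3]
+L2 (α=3/4) → [1927/12, 1091/6, 391/3]
+L3 (α=1/2) → [4855/24, 2375/12, 233/3]
→ [202, 198, 78]

at x=1,y=1 over L1,L2,L3,L4:
+L1 (α=4/5) → [4/5, 236/5, 696/5]
+L2 (α=4/5) → [684/25, 3196/25, 1776/25]
+L3 (α=6/7) → [13584/175, 22546/175, 15276/175]
+L4 (α=1/2) → [26917/175, 65421/350, 22101/350]
→ [154, 187, 63]

at x=0,y=3 over L1,L2,L3,L4:
L1 α=0: [0, 0, 0]
L2 α=0: [0, 0, 0]
L3 α=2/5: [412/5, 16/5, 70]
L4 α=4/7: [3756/35, 264/5, 226/7]
= [107, 53, 32]

query (0,1) [L1,L2,L3,L4] — begin 0,0,0
after L1 α=0: [0, 0, 0]
after L2 α=1/2: [115, 50, 74]
after L3 α=1/2: [124, 87, 65]
after L4 α=0: [124, 87, 65]
= [124, 87, 65]

query (0,3) [L1,L2,L3,L5,L6,L7] — begin 0,0,0
+L1 (α=0) → [0, 0, 0]
+L2 (α=0) → [0, 0, 0]
+L3 (α=2/5) → [412/5, 16/5, 70]
+L5 (α=2/3) → [1462/15, 386/15, 212/3]
+L6 (α=1/3) → [4724/45, 4117/45, 1147/9]
+L7 (α=2/7) → [5822/63, 6799/63, 1457/9]
= [92, 108, 162]

(1,2) stack=L1,L2,L3,L5,L6,L7; from [0,0,0]:
+L1 (α=2/3) → [108, 440/3, 386/3]
+L2 (α=1) → [253, 31, 116]
+L3 (α=5/7) → [1376/7, 517/7, 1027/7]
+L5 (α=0) → [1376/7, 517/7, 1027/7]
+L6 (α=1/4) → [5241/28, 554/7, 4621/28]
+L7 (α=1/2) → [9413/56, 1082/7, 8849/56]
= [168, 155, 158]

(0,0) stack=L1,L2,L3,L5,L6,L7; from [0,0,0]:
after L1 α=1: [153, 211, 90]
after L2 α=1/5: [156, 1088/5, 477/5]
after L3 α=5/7: [221, 8251/35, 5379/35]
after L5 α=1/2: [136, 6453/35, 3197/35]
after L6 α=1/2: [345/2, 6604/35, 3407/70]
after L7 α=1/5: [778/5, 33696/175, 13639/175]
→ [156, 193, 78]

at x=0,y=2 over L1,L2,L3,L5,L6:
L1 α=1/4: [147/4, 65/4, 73/4]
L2 α=1/3: [107/2, 485/6, 29/2]
L3 α=1/2: [515/4, 833/12, 49/4]
L5 α=1/2: [1287/8, 2477/24, 557/8]
L6 α=1/2: [1511/16, 7373/48, 1069/16]
rounded: [94, 154, 67]


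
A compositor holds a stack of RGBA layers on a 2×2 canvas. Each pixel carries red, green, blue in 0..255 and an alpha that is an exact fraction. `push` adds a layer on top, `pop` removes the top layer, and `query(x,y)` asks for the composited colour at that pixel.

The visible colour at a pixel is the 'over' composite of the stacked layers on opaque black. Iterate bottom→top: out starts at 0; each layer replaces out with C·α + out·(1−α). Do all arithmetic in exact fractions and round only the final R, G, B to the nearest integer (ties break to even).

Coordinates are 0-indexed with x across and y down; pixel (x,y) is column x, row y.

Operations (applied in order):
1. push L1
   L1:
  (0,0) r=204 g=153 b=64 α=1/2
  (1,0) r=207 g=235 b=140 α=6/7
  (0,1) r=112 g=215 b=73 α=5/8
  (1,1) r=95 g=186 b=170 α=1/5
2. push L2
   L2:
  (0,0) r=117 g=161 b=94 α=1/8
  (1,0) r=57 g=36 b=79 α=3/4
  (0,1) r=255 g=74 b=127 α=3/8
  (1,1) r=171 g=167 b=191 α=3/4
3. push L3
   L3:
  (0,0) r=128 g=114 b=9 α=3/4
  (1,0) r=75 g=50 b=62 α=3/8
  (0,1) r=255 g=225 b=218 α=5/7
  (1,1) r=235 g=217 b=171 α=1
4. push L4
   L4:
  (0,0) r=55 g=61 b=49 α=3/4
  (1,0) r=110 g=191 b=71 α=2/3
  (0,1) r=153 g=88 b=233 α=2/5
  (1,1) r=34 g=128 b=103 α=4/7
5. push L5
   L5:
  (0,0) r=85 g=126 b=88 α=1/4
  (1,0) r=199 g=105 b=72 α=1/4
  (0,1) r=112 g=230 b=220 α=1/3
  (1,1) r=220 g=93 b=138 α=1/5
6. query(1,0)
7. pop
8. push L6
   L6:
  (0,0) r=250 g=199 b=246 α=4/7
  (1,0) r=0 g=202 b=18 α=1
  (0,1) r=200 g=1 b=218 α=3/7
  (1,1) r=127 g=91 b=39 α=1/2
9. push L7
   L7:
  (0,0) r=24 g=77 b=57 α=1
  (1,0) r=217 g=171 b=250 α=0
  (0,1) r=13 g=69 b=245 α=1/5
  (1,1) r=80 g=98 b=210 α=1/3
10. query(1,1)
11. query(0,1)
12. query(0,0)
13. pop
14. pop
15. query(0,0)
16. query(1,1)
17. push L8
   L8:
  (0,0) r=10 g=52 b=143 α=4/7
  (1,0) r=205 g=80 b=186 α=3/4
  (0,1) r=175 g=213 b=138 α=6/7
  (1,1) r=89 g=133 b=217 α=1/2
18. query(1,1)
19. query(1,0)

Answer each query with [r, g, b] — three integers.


query (1,0) [L1,L2,L3,L4,L5] — begin 0,0,0
after L1 α=6/7: [1242/7, 1410/7, 120]
after L2 α=3/4: [2439/28, 1083/14, 357/4]
after L3 α=3/8: [18495/224, 7515/112, 2529/32]
after L4 α=2/3: [67775/672, 50299/336, 7073/96]
after L5 α=1/4: [112351/896, 62059/448, 9377/128]
= [125, 139, 73]

at x=1,y=1 over L1,L2,L3,L4,L6,L7:
after L1 α=1/5: [19, 186/5, 34]
after L2 α=3/4: [133, 2691/20, 607/4]
after L3 α=1: [235, 217, 171]
after L4 α=4/7: [841/7, 1163/7, 925/7]
after L6 α=1/2: [865/7, 900/7, 599/7]
after L7 α=1/3: [2290/21, 2486/21, 2668/21]
= [109, 118, 127]

query (0,1) [L1,L2,L3,L4,L6,L7] — begin 0,0,0
+L1 (α=5/8) → [70, 1075/8, 365/8]
+L2 (α=3/8) → [1115/8, 7151/64, 4873/64]
+L3 (α=5/7) → [6215/28, 43151/224, 5679/32]
+L4 (α=2/5) → [27213/140, 168877/1120, 31949/160]
+L6 (α=3/7) → [48213/245, 169717/1960, 58109/280]
+L7 (α=1/5) → [196037/1225, 203527/2450, 75259/350]
→ [160, 83, 215]

(0,0) stack=L1,L2,L3,L4,L6,L7; from [0,0,0]:
after L1 α=1/2: [102, 153/2, 32]
after L2 α=1/8: [831/8, 1393/16, 159/4]
after L3 α=3/4: [3903/32, 6865/64, 267/16]
after L4 α=3/4: [9183/128, 18577/256, 2619/64]
after L6 α=4/7: [155549/896, 259507/1792, 10119/64]
after L7 α=1: [24, 77, 57]
= [24, 77, 57]

query (0,0) [L1,L2,L3,L4] — begin 0,0,0
+L1 (α=1/2) → [102, 153/2, 32]
+L2 (α=1/8) → [831/8, 1393/16, 159/4]
+L3 (α=3/4) → [3903/32, 6865/64, 267/16]
+L4 (α=3/4) → [9183/128, 18577/256, 2619/64]
rounded: [72, 73, 41]

query (1,1) [L1,L2,L3,L4] — begin 0,0,0
+L1 (α=1/5) → [19, 186/5, 34]
+L2 (α=3/4) → [133, 2691/20, 607/4]
+L3 (α=1) → [235, 217, 171]
+L4 (α=4/7) → [841/7, 1163/7, 925/7]
= [120, 166, 132]

(1,1) stack=L1,L2,L3,L4,L8; from [0,0,0]:
after L1 α=1/5: [19, 186/5, 34]
after L2 α=3/4: [133, 2691/20, 607/4]
after L3 α=1: [235, 217, 171]
after L4 α=4/7: [841/7, 1163/7, 925/7]
after L8 α=1/2: [732/7, 1047/7, 1222/7]
→ [105, 150, 175]

query (1,0) [L1,L2,L3,L4,L8] — begin 0,0,0
L1 α=6/7: [1242/7, 1410/7, 120]
L2 α=3/4: [2439/28, 1083/14, 357/4]
L3 α=3/8: [18495/224, 7515/112, 2529/32]
L4 α=2/3: [67775/672, 50299/336, 7073/96]
L8 α=3/4: [481055/2688, 130939/1344, 60641/384]
rounded: [179, 97, 158]
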